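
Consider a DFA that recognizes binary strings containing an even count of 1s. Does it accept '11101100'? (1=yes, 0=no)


DFA has 2 states: q_even (start, accept=yes) and q_odd
Processing string '11101100' character by character:
  Position 0: read '1', 1-count=1 -> q_odd
  Position 1: read '1', 1-count=2 -> q_even
  Position 2: read '1', 1-count=3 -> q_odd
  Position 3: read '0', 1-count=3 -> q_odd (no change)
  Position 4: read '1', 1-count=4 -> q_even
  Position 5: read '1', 1-count=5 -> q_odd
  Position 6: read '0', 1-count=5 -> q_odd (no change)
  Position 7: read '0', 1-count=5 -> q_odd (no change)
Final state: q_odd, total 1s = 5 (odd); the DFA requires an even count -> reject

0


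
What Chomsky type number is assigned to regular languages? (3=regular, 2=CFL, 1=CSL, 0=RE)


Chomsky hierarchy levels:
  Type 3: Regular (DFA/NFA/regex)
  Type 2: Context-free (PDA)
  Type 1: Context-sensitive
  Type 0: Recursively enumerable (TM)
'regular' corresponds to Type 3

3


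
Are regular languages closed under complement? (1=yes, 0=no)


Regular languages are closed under all standard operations:
- Union: Yes (product construction)
- Intersection: Yes (product construction)
- Complement: Yes (swap accept/reject)
- Concatenation: Yes (NFA construction)
Operation: complement -> Closed

1


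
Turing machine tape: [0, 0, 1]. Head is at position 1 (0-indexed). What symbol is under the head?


Tape: [0, 0, 1]
Positions: 0 1 2
Values:    0 0 1
Head at position 1
tape[1] = 0

0


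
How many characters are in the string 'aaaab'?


String: 'aaaab'
Counting characters:
  'a' appears 4 time(s)
  'b' appears 1 time(s)
Total length = 4 + 1 = 5

5


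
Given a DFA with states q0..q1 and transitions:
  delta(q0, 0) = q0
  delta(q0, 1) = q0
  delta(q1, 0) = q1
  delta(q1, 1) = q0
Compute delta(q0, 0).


Looking up transition function:
delta(q0, 0) in the table
Row: q0, Column: 0
Result: q0

q0


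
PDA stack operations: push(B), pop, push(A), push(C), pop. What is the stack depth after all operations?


Tracing stack operations:
  push(B) -> stack = [B], depth=1
  pop -> removed B, stack = [], depth=0
  push(A) -> stack = [A], depth=1
  push(C) -> stack = [A,C], depth=2
  pop -> removed C, stack = [A], depth=1
Final depth = 1

1


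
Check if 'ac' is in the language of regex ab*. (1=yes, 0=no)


Pattern: ab*
String: 'ac'
Pattern requires: exactly one 'a' followed by zero or more 'b's
First char is 'a' -> OK
Rest 'c': all b's? No
Result: 0

0


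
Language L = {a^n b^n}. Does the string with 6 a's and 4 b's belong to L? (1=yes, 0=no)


Language requires equal numbers of a's and b's
PDA pushes for each 'a', pops for each 'b'
Number of a's = 6
Number of b's = 4
6 != 4 -> Reject

0


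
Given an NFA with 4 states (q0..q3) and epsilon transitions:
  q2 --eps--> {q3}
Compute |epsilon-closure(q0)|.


Starting from q0
Initialize closure = {q0}
q0 has no outgoing epsilon transitions -> nothing to add
Final closure: {q0}
Size = 1

1


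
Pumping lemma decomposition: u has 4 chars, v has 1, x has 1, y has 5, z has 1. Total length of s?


|s| = |u| + |v| + |x| + |y| + |z|
= 4 + 1 + 1 + 5 + 1
= 5 + 1 + 6
= 6 + 6
= 12

12


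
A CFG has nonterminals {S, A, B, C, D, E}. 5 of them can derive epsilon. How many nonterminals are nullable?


Nonterminals: {S, A, B, C, D, E}
A nonterminal is nullable if it can derive epsilon
Counting nullable nonterminals: 5
Total nullable = 5

5


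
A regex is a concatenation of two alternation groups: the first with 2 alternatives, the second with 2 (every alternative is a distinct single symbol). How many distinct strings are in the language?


First group: 2 alternatives
Second group: 2 alternatives
Concatenation: each choice from group 1 pairs with each from group 2
Total = 2 x 2 = 4

4


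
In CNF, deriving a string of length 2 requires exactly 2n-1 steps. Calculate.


Chomsky Normal Form derivation:
String length n = 2
Each step either:
  - Splits a nonterminal into two (n-1 such steps)
  - Converts a nonterminal to terminal (n such steps)
Total = (n-1) + n = 2n - 1
= 2(2) - 1
= 4 - 1
= 3

3


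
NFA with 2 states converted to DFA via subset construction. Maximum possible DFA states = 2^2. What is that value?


NFA has 2 states
Subset construction: each DFA state = subset of NFA states
Maximum subsets = 2^2
2^2 = 4

4


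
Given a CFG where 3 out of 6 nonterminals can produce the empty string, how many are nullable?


Nonterminals: {S, A, B, C, D, E}
A nonterminal is nullable if it can derive epsilon
Counting nullable nonterminals: 3
Total nullable = 3

3


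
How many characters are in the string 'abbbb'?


String: 'abbbb'
Counting characters:
  'a' appears 1 time(s)
  'b' appears 4 time(s)
Total length = 1 + 4 = 5

5


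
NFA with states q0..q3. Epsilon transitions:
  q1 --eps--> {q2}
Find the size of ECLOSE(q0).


Starting from q0
Initialize closure = {q0}
q0 has no outgoing epsilon transitions -> nothing to add
Final closure: {q0}
Size = 1

1


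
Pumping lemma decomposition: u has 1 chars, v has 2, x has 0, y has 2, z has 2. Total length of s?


|s| = |u| + |v| + |x| + |y| + |z|
= 1 + 2 + 0 + 2 + 2
= 3 + 0 + 4
= 3 + 4
= 7

7


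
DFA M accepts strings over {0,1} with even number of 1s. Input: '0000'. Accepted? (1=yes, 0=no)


DFA has 2 states: q_even (start, accept=yes) and q_odd
Processing string '0000' character by character:
  Position 0: read '0', 1-count=0 -> q_even (no change)
  Position 1: read '0', 1-count=0 -> q_even (no change)
  Position 2: read '0', 1-count=0 -> q_even (no change)
  Position 3: read '0', 1-count=0 -> q_even (no change)
Final state: q_even, total 1s = 0 (even); the DFA requires an even count -> accept

1


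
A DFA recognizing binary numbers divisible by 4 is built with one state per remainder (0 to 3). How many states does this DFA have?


Divisibility by 4 is tracked via the remainder mod 4: 0, 1, ..., 3
The construction assigns one state to each remainder
Number of remainders = 4

4


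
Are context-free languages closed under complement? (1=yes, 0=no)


CFL closure properties:
  Closed under: union, concatenation, Kleene star
  NOT closed under: intersection, complement
Operation 'complement' is in not-closed list -> No (not closed)

0


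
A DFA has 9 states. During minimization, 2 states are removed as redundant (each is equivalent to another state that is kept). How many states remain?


Original DFA: 9 states
Redundant states removed: 2
Minimized states = original - removed
= 9 - 2
= 7

7


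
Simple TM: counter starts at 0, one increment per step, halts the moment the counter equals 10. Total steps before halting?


Counter starts at 0. Counting sequence:
  Step 1: counter = 1
  Step 2: counter = 2
  Step 3: counter = 3
  Step 4: counter = 4
  Step 5: counter = 5
  Step 6: counter = 6
  ...
  Step 10: counter = 10
Counter reached 10 -> halt
Total steps = 10

10


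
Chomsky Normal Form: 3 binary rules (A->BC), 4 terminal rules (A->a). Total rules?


CNF allows two rule forms:
  A -> BC (binary): 3 rules
  A -> a (terminal): 4 rules
Total = 3 + 4 = 7

7


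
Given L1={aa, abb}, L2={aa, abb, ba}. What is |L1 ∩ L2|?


L1 = {aa, abb}
L2 = {aa, abb, ba}
Checking each string in L1 against L2:
  'aa': in L2? Yes
  'abb': in L2? Yes
Intersection = {aa, abb}
|L1 ∩ L2| = 2

2


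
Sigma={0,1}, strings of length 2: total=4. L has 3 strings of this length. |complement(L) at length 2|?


Alphabet: {0,1}
String length: 2
Total strings of length 2 = 2^2 = 4
Strings in L = 3
Complement = total - |L|
= 4 - 3
= 1

1


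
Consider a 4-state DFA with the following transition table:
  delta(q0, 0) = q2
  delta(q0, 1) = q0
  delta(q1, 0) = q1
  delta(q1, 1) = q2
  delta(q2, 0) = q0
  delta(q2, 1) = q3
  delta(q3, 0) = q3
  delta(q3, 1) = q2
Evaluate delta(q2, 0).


Looking up transition function:
delta(q2, 0) in the table
Row: q2, Column: 0
Result: q0

q0


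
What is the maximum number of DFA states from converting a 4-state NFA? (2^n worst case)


NFA has 4 states
Subset construction: each DFA state = subset of NFA states
Maximum subsets = 2^4
2^4 = 16

16


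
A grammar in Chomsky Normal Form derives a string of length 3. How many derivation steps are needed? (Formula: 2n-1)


Chomsky Normal Form derivation:
String length n = 3
Each step either:
  - Splits a nonterminal into two (n-1 such steps)
  - Converts a nonterminal to terminal (n such steps)
Total = (n-1) + n = 2n - 1
= 2(3) - 1
= 6 - 1
= 5

5


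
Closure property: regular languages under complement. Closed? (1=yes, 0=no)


Regular languages are closed under:
- Union (DFA product construction)
- Intersection (DFA product construction)
- Complement (swap accept/reject states)
- Concatenation (NFA construction)
- Kleene star (NFA construction)
complement is in this list
Therefore: closed

1


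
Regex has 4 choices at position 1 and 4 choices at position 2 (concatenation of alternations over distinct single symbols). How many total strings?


First group: 4 alternatives
Second group: 4 alternatives
Concatenation: each choice from group 1 pairs with each from group 2
Total = 4 x 4 = 16

16


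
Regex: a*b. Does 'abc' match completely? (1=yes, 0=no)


Pattern: a*b
String: 'abc'
Pattern requires: zero or more 'a's followed by exactly one 'b'
Found 1 leading 'a's
Remaining: 'bc'
Remaining is not 'b' -> no match
Result: 0

0


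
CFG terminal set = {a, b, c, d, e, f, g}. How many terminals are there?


Terminal symbols: a, b, c, d, e, f, g
Counting each: a (#1), b (#2), c (#3), d (#4), e (#5), f (#6), g (#7)
Total = 7

7


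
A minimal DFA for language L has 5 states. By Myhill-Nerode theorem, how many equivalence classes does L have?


Myhill-Nerode theorem:
Number of equivalence classes = number of states in minimal DFA
Minimal DFA states = 5
Therefore equivalence classes = 5

5


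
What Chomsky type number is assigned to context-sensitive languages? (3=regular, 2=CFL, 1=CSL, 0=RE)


Chomsky hierarchy levels:
  Type 3: Regular (DFA/NFA/regex)
  Type 2: Context-free (PDA)
  Type 1: Context-sensitive
  Type 0: Recursively enumerable (TM)
'context-sensitive' corresponds to Type 1

1


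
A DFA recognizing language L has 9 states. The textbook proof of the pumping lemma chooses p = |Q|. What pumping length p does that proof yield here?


Pumping lemma for regular languages (standard proof):
Take p = |Q|, the number of DFA states.
Any string of length >= |Q| passes through |Q|+1 states while reading its first |Q| symbols,
so by pigeonhole some state repeats, giving the loop that can be pumped.
Here |Q| = 9
Therefore the proof uses p = 9

9


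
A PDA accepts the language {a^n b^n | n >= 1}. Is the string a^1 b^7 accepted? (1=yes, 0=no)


Language requires equal numbers of a's and b's
PDA pushes for each 'a', pops for each 'b'
Number of a's = 1
Number of b's = 7
1 != 7 -> Reject

0


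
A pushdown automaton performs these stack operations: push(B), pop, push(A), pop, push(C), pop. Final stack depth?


Tracing stack operations:
  push(B) -> stack = [B], depth=1
  pop -> removed B, stack = [], depth=0
  push(A) -> stack = [A], depth=1
  pop -> removed A, stack = [], depth=0
  push(C) -> stack = [C], depth=1
  pop -> removed C, stack = [], depth=0
Final depth = 0

0


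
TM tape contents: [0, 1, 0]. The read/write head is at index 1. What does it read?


Tape: [0, 1, 0]
Positions: 0 1 2
Values:    0 1 0
Head at position 1
tape[1] = 1

1


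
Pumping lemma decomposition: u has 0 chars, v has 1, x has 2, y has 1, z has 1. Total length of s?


|s| = |u| + |v| + |x| + |y| + |z|
= 0 + 1 + 2 + 1 + 1
= 1 + 2 + 2
= 3 + 2
= 5

5


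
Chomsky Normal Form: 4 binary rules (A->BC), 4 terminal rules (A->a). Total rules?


CNF allows two rule forms:
  A -> BC (binary): 4 rules
  A -> a (terminal): 4 rules
Total = 4 + 4 = 8

8


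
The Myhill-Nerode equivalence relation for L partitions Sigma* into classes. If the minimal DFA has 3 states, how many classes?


Myhill-Nerode theorem:
Number of equivalence classes = number of states in minimal DFA
Minimal DFA states = 3
Therefore equivalence classes = 3

3


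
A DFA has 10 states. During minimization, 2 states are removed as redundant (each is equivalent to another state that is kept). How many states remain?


Original DFA: 10 states
Redundant states removed: 2
Minimized states = original - removed
= 10 - 2
= 8

8


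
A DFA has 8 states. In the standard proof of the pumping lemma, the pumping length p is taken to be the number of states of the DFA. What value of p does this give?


Pumping lemma for regular languages (standard proof):
Take p = |Q|, the number of DFA states.
Any string of length >= |Q| passes through |Q|+1 states while reading its first |Q| symbols,
so by pigeonhole some state repeats, giving the loop that can be pumped.
Here |Q| = 8
Therefore the proof uses p = 8

8


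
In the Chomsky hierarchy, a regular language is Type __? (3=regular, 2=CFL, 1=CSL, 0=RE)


Chomsky hierarchy levels:
  Type 3: Regular (DFA/NFA/regex)
  Type 2: Context-free (PDA)
  Type 1: Context-sensitive
  Type 0: Recursively enumerable (TM)
'regular' corresponds to Type 3

3


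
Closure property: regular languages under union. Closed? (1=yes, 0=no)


Regular languages are closed under:
- Union (DFA product construction)
- Intersection (DFA product construction)
- Complement (swap accept/reject states)
- Concatenation (NFA construction)
- Kleene star (NFA construction)
union is in this list
Therefore: closed

1


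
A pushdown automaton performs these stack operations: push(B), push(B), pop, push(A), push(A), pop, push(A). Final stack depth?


Tracing stack operations:
  push(B) -> stack = [B], depth=1
  push(B) -> stack = [B,B], depth=2
  pop -> removed B, stack = [B], depth=1
  push(A) -> stack = [B,A], depth=2
  push(A) -> stack = [B,A,A], depth=3
  pop -> removed A, stack = [B,A], depth=2
  push(A) -> stack = [B,A,A], depth=3
Final depth = 3

3


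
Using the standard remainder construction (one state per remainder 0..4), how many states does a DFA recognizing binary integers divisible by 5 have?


Divisibility by 5 is tracked via the remainder mod 5: 0, 1, ..., 4
The construction assigns one state to each remainder
Number of remainders = 5

5


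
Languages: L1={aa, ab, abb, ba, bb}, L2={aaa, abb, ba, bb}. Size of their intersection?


L1 = {aa, ab, abb, ba, bb}
L2 = {aaa, abb, ba, bb}
Checking each string in L1 against L2:
  'aa': in L2? No
  'ab': in L2? No
  'abb': in L2? Yes
  'ba': in L2? Yes
  'bb': in L2? Yes
Intersection = {abb, ba, bb}
|L1 ∩ L2| = 3

3


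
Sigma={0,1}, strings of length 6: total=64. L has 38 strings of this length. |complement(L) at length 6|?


Alphabet: {0,1}
String length: 6
Total strings of length 6 = 2^6 = 64
Strings in L = 38
Complement = total - |L|
= 64 - 38
= 26

26


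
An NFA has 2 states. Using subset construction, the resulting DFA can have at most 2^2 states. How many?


NFA has 2 states
Subset construction: each DFA state = subset of NFA states
Maximum subsets = 2^2
2^2 = 4

4


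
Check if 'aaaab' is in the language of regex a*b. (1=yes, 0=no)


Pattern: a*b
String: 'aaaab'
Pattern requires: zero or more 'a's followed by exactly one 'b'
Found 4 leading 'a's
Remaining: 'b'
Remaining is exactly 'b' -> match
Result: 1

1


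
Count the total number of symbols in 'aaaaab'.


String: 'aaaaab'
Counting characters:
  'a' appears 5 time(s)
  'b' appears 1 time(s)
Total length = 5 + 1 = 6

6


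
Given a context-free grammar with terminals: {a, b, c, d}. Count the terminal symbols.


Terminal symbols: a, b, c, d
Counting each: a (#1), b (#2), c (#3), d (#4)
Total = 4

4


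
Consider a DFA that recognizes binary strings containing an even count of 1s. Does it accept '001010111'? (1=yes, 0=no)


DFA has 2 states: q_even (start, accept=yes) and q_odd
Processing string '001010111' character by character:
  Position 0: read '0', 1-count=0 -> q_even (no change)
  Position 1: read '0', 1-count=0 -> q_even (no change)
  Position 2: read '1', 1-count=1 -> q_odd
  Position 3: read '0', 1-count=1 -> q_odd (no change)
  Position 4: read '1', 1-count=2 -> q_even
  Position 5: read '0', 1-count=2 -> q_even (no change)
  Position 6: read '1', 1-count=3 -> q_odd
  Position 7: read '1', 1-count=4 -> q_even
  Position 8: read '1', 1-count=5 -> q_odd
Final state: q_odd, total 1s = 5 (odd); the DFA requires an even count -> reject

0


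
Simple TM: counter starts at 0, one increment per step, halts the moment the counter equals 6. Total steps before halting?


Counter starts at 0. Counting sequence:
  Step 1: counter = 1
  Step 2: counter = 2
  Step 3: counter = 3
  Step 4: counter = 4
  Step 5: counter = 5
  Step 6: counter = 6
Counter reached 6 -> halt
Total steps = 6

6


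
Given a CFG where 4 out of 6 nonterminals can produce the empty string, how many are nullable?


Nonterminals: {S, A, B, C, D, E}
A nonterminal is nullable if it can derive epsilon
Counting nullable nonterminals: 4
Total nullable = 4

4


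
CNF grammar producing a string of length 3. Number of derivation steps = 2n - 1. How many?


Chomsky Normal Form derivation:
String length n = 3
Each step either:
  - Splits a nonterminal into two (n-1 such steps)
  - Converts a nonterminal to terminal (n such steps)
Total = (n-1) + n = 2n - 1
= 2(3) - 1
= 6 - 1
= 5

5


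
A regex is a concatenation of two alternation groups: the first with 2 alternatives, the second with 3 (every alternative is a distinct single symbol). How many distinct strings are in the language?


First group: 2 alternatives
Second group: 3 alternatives
Concatenation: each choice from group 1 pairs with each from group 2
Total = 2 x 3 = 6

6


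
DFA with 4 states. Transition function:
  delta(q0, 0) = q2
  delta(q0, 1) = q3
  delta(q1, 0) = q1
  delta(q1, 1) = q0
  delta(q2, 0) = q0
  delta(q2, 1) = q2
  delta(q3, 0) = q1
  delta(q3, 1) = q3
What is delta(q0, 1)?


Looking up transition function:
delta(q0, 1) in the table
Row: q0, Column: 1
Result: q3

q3


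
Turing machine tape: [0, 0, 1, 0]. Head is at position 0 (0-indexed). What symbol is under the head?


Tape: [0, 0, 1, 0]
Positions: 0 1 2 3
Values:    0 0 1 0
Head at position 0
tape[0] = 0

0


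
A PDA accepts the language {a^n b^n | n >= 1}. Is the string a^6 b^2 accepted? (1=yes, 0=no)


Language requires equal numbers of a's and b's
PDA pushes for each 'a', pops for each 'b'
Number of a's = 6
Number of b's = 2
6 != 2 -> Reject

0


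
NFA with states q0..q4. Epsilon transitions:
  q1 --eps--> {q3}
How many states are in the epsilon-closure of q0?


Starting from q0
Initialize closure = {q0}
q0 has no outgoing epsilon transitions -> nothing to add
Final closure: {q0}
Size = 1

1


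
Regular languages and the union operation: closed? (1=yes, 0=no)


Regular languages are closed under all standard operations:
- Union: Yes (product construction)
- Intersection: Yes (product construction)
- Complement: Yes (swap accept/reject)
- Concatenation: Yes (NFA construction)
Operation: union -> Closed

1


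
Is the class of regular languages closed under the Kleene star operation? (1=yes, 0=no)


Regular languages are closed under:
- Union (DFA product construction)
- Intersection (DFA product construction)
- Complement (swap accept/reject states)
- Concatenation (NFA construction)
- Kleene star (NFA construction)
Kleene star is in this list
Therefore: closed

1


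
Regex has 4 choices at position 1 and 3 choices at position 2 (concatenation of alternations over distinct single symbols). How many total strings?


First group: 4 alternatives
Second group: 3 alternatives
Concatenation: each choice from group 1 pairs with each from group 2
Total = 4 x 3 = 12

12


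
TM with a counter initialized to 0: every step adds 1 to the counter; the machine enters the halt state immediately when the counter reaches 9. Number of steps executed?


Counter starts at 0. Counting sequence:
  Step 1: counter = 1
  Step 2: counter = 2
  Step 3: counter = 3
  Step 4: counter = 4
  Step 5: counter = 5
  Step 6: counter = 6
  ...
  Step 9: counter = 9
Counter reached 9 -> halt
Total steps = 9

9


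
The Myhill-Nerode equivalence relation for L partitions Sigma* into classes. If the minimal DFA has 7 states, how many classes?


Myhill-Nerode theorem:
Number of equivalence classes = number of states in minimal DFA
Minimal DFA states = 7
Therefore equivalence classes = 7

7


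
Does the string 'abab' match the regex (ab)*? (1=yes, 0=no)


Pattern: (ab)*
String: 'abab'
Pattern requires: zero or more repetitions of 'ab'
Pairs: ['ab', 'ab']
All pairs are 'ab'? Yes
Result: 1

1


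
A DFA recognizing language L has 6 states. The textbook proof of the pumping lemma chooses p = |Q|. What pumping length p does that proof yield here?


Pumping lemma for regular languages (standard proof):
Take p = |Q|, the number of DFA states.
Any string of length >= |Q| passes through |Q|+1 states while reading its first |Q| symbols,
so by pigeonhole some state repeats, giving the loop that can be pumped.
Here |Q| = 6
Therefore the proof uses p = 6

6


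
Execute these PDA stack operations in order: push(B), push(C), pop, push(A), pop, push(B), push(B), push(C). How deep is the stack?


Tracing stack operations:
  push(B) -> stack = [B], depth=1
  push(C) -> stack = [B,C], depth=2
  pop -> removed C, stack = [B], depth=1
  push(A) -> stack = [B,A], depth=2
  pop -> removed A, stack = [B], depth=1
  push(B) -> stack = [B,B], depth=2
  push(B) -> stack = [B,B,B], depth=3
  push(C) -> stack = [B,B,B,C], depth=4
Final depth = 4

4


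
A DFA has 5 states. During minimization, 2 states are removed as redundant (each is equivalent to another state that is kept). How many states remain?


Original DFA: 5 states
Redundant states removed: 2
Minimized states = original - removed
= 5 - 2
= 3

3


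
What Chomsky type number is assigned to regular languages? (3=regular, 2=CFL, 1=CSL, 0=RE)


Chomsky hierarchy levels:
  Type 3: Regular (DFA/NFA/regex)
  Type 2: Context-free (PDA)
  Type 1: Context-sensitive
  Type 0: Recursively enumerable (TM)
'regular' corresponds to Type 3

3


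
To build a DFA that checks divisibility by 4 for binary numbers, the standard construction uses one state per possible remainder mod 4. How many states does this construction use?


Divisibility by 4 is tracked via the remainder mod 4: 0, 1, ..., 3
The construction assigns one state to each remainder
Number of remainders = 4

4


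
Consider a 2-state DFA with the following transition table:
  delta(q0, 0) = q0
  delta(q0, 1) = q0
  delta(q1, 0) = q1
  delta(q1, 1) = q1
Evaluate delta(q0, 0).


Looking up transition function:
delta(q0, 0) in the table
Row: q0, Column: 0
Result: q0

q0


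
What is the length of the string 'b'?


String: 'b'
Counting characters:
  'b' appears 1 time(s)
Total length = 0 + 1 = 1

1


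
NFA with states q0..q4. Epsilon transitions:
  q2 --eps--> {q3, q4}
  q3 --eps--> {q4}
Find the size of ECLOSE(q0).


Starting from q0
Initialize closure = {q0}
q0 has no outgoing epsilon transitions -> nothing to add
Final closure: {q0}
Size = 1

1


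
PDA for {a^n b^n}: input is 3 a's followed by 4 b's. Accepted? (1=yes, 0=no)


Language requires equal numbers of a's and b's
PDA pushes for each 'a', pops for each 'b'
Number of a's = 3
Number of b's = 4
3 != 4 -> Reject

0


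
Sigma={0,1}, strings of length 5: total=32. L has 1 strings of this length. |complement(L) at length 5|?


Alphabet: {0,1}
String length: 5
Total strings of length 5 = 2^5 = 32
Strings in L = 1
Complement = total - |L|
= 32 - 1
= 31

31


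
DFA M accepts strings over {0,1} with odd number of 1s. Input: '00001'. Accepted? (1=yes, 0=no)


DFA has 2 states: q_even (start, accept=no) and q_odd
Processing string '00001' character by character:
  Position 0: read '0', 1-count=0 -> q_even (no change)
  Position 1: read '0', 1-count=0 -> q_even (no change)
  Position 2: read '0', 1-count=0 -> q_even (no change)
  Position 3: read '0', 1-count=0 -> q_even (no change)
  Position 4: read '1', 1-count=1 -> q_odd
Final state: q_odd, total 1s = 1 (odd); the DFA requires an odd count -> accept

1


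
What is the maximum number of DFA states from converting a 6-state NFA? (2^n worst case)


NFA has 6 states
Subset construction: each DFA state = subset of NFA states
Maximum subsets = 2^6
2^6 = 64

64


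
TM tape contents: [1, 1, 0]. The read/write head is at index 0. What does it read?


Tape: [1, 1, 0]
Positions: 0 1 2
Values:    1 1 0
Head at position 0
tape[0] = 1

1


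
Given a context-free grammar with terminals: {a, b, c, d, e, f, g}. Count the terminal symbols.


Terminal symbols: a, b, c, d, e, f, g
Counting each: a (#1), b (#2), c (#3), d (#4), e (#5), f (#6), g (#7)
Total = 7

7


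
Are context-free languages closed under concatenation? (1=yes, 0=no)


CFL closure properties:
  Closed under: union, concatenation, Kleene star
  NOT closed under: intersection, complement
Operation 'concatenation' is in closed list -> Yes (closed)

1


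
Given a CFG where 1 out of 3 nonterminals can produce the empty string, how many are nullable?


Nonterminals: {S, A, B}
A nonterminal is nullable if it can derive epsilon
Counting nullable nonterminals: 1
Total nullable = 1

1


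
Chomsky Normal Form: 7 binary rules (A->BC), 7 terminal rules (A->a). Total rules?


CNF allows two rule forms:
  A -> BC (binary): 7 rules
  A -> a (terminal): 7 rules
Total = 7 + 7 = 14

14


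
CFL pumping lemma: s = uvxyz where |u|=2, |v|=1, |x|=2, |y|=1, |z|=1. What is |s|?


|s| = |u| + |v| + |x| + |y| + |z|
= 2 + 1 + 2 + 1 + 1
= 3 + 2 + 2
= 5 + 2
= 7

7


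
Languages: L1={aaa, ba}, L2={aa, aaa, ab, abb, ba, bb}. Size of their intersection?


L1 = {aaa, ba}
L2 = {aa, aaa, ab, abb, ba, bb}
Checking each string in L1 against L2:
  'aaa': in L2? Yes
  'ba': in L2? Yes
Intersection = {aaa, ba}
|L1 ∩ L2| = 2

2


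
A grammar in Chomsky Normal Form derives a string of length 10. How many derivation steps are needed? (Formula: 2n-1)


Chomsky Normal Form derivation:
String length n = 10
Each step either:
  - Splits a nonterminal into two (n-1 such steps)
  - Converts a nonterminal to terminal (n such steps)
Total = (n-1) + n = 2n - 1
= 2(10) - 1
= 20 - 1
= 19

19


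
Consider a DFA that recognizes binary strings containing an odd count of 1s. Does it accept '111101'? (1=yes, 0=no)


DFA has 2 states: q_even (start, accept=no) and q_odd
Processing string '111101' character by character:
  Position 0: read '1', 1-count=1 -> q_odd
  Position 1: read '1', 1-count=2 -> q_even
  Position 2: read '1', 1-count=3 -> q_odd
  Position 3: read '1', 1-count=4 -> q_even
  Position 4: read '0', 1-count=4 -> q_even (no change)
  Position 5: read '1', 1-count=5 -> q_odd
Final state: q_odd, total 1s = 5 (odd); the DFA requires an odd count -> accept

1


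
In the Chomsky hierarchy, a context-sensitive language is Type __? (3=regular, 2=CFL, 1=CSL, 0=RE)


Chomsky hierarchy levels:
  Type 3: Regular (DFA/NFA/regex)
  Type 2: Context-free (PDA)
  Type 1: Context-sensitive
  Type 0: Recursively enumerable (TM)
'context-sensitive' corresponds to Type 1

1


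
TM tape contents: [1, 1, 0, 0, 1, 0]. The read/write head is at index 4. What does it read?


Tape: [1, 1, 0, 0, 1, 0]
Positions: 0 1 2 3 4 5
Values:    1 1 0 0 1 0
Head at position 4
tape[4] = 1

1


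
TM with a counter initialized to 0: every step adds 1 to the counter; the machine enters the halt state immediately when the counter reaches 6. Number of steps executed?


Counter starts at 0. Counting sequence:
  Step 1: counter = 1
  Step 2: counter = 2
  Step 3: counter = 3
  Step 4: counter = 4
  Step 5: counter = 5
  Step 6: counter = 6
Counter reached 6 -> halt
Total steps = 6

6


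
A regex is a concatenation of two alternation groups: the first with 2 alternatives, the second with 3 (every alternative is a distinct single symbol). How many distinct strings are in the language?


First group: 2 alternatives
Second group: 3 alternatives
Concatenation: each choice from group 1 pairs with each from group 2
Total = 2 x 3 = 6

6


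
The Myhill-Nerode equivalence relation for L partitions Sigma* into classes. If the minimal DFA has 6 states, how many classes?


Myhill-Nerode theorem:
Number of equivalence classes = number of states in minimal DFA
Minimal DFA states = 6
Therefore equivalence classes = 6

6


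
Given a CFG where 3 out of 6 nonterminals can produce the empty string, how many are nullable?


Nonterminals: {S, A, B, C, D, E}
A nonterminal is nullable if it can derive epsilon
Counting nullable nonterminals: 3
Total nullable = 3

3


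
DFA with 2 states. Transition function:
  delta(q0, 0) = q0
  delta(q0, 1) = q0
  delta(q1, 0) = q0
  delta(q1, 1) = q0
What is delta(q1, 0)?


Looking up transition function:
delta(q1, 0) in the table
Row: q1, Column: 0
Result: q0

q0


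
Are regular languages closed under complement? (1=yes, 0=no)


Regular languages are closed under all standard operations:
- Union: Yes (product construction)
- Intersection: Yes (product construction)
- Complement: Yes (swap accept/reject)
- Concatenation: Yes (NFA construction)
Operation: complement -> Closed

1


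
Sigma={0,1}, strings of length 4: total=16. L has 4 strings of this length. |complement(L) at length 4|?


Alphabet: {0,1}
String length: 4
Total strings of length 4 = 2^4 = 16
Strings in L = 4
Complement = total - |L|
= 16 - 4
= 12

12


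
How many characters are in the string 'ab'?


String: 'ab'
Counting characters:
  'a' appears 1 time(s)
  'b' appears 1 time(s)
Total length = 1 + 1 = 2

2


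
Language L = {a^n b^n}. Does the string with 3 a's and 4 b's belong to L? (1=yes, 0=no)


Language requires equal numbers of a's and b's
PDA pushes for each 'a', pops for each 'b'
Number of a's = 3
Number of b's = 4
3 != 4 -> Reject

0


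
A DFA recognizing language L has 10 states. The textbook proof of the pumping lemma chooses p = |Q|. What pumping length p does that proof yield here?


Pumping lemma for regular languages (standard proof):
Take p = |Q|, the number of DFA states.
Any string of length >= |Q| passes through |Q|+1 states while reading its first |Q| symbols,
so by pigeonhole some state repeats, giving the loop that can be pumped.
Here |Q| = 10
Therefore the proof uses p = 10

10


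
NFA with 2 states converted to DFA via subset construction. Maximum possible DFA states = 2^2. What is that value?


NFA has 2 states
Subset construction: each DFA state = subset of NFA states
Maximum subsets = 2^2
2^2 = 4

4


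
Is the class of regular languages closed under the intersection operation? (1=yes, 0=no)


Regular languages are closed under:
- Union (DFA product construction)
- Intersection (DFA product construction)
- Complement (swap accept/reject states)
- Concatenation (NFA construction)
- Kleene star (NFA construction)
intersection is in this list
Therefore: closed

1


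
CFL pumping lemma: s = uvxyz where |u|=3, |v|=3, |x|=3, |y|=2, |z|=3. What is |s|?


|s| = |u| + |v| + |x| + |y| + |z|
= 3 + 3 + 3 + 2 + 3
= 6 + 3 + 5
= 9 + 5
= 14

14


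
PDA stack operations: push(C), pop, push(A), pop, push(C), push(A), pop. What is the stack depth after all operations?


Tracing stack operations:
  push(C) -> stack = [C], depth=1
  pop -> removed C, stack = [], depth=0
  push(A) -> stack = [A], depth=1
  pop -> removed A, stack = [], depth=0
  push(C) -> stack = [C], depth=1
  push(A) -> stack = [C,A], depth=2
  pop -> removed A, stack = [C], depth=1
Final depth = 1

1


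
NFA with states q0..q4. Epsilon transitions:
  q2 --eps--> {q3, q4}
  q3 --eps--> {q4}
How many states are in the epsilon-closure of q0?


Starting from q0
Initialize closure = {q0}
q0 has no outgoing epsilon transitions -> nothing to add
Final closure: {q0}
Size = 1

1


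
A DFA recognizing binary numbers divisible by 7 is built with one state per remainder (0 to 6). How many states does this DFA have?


Divisibility by 7 is tracked via the remainder mod 7: 0, 1, ..., 6
The construction assigns one state to each remainder
Number of remainders = 7

7


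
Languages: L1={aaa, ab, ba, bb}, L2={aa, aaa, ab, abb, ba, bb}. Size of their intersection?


L1 = {aaa, ab, ba, bb}
L2 = {aa, aaa, ab, abb, ba, bb}
Checking each string in L1 against L2:
  'aaa': in L2? Yes
  'ab': in L2? Yes
  'ba': in L2? Yes
  'bb': in L2? Yes
Intersection = {aaa, ab, ba, bb}
|L1 ∩ L2| = 4

4


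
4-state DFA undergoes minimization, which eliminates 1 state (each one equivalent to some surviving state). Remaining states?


Original DFA: 4 states
Redundant states removed: 1
Minimized states = original - removed
= 4 - 1
= 3

3


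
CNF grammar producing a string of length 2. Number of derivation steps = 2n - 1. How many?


Chomsky Normal Form derivation:
String length n = 2
Each step either:
  - Splits a nonterminal into two (n-1 such steps)
  - Converts a nonterminal to terminal (n such steps)
Total = (n-1) + n = 2n - 1
= 2(2) - 1
= 4 - 1
= 3

3


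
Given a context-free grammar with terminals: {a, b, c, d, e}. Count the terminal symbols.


Terminal symbols: a, b, c, d, e
Counting each: a (#1), b (#2), c (#3), d (#4), e (#5)
Total = 5

5


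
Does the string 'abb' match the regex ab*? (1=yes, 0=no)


Pattern: ab*
String: 'abb'
Pattern requires: exactly one 'a' followed by zero or more 'b's
First char is 'a' -> OK
Rest 'bb': all b's? Yes
Result: 1

1


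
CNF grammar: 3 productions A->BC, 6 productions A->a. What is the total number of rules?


CNF allows two rule forms:
  A -> BC (binary): 3 rules
  A -> a (terminal): 6 rules
Total = 3 + 6 = 9

9


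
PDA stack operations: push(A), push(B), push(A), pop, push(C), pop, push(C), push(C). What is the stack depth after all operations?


Tracing stack operations:
  push(A) -> stack = [A], depth=1
  push(B) -> stack = [A,B], depth=2
  push(A) -> stack = [A,B,A], depth=3
  pop -> removed A, stack = [A,B], depth=2
  push(C) -> stack = [A,B,C], depth=3
  pop -> removed C, stack = [A,B], depth=2
  push(C) -> stack = [A,B,C], depth=3
  push(C) -> stack = [A,B,C,C], depth=4
Final depth = 4

4


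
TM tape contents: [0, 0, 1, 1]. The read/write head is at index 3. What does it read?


Tape: [0, 0, 1, 1]
Positions: 0 1 2 3
Values:    0 0 1 1
Head at position 3
tape[3] = 1

1


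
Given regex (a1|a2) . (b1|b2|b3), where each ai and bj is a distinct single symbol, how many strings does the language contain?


First group: 2 alternatives
Second group: 3 alternatives
Concatenation: each choice from group 1 pairs with each from group 2
Total = 2 x 3 = 6

6


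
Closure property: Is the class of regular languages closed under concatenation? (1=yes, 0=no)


Regular languages are closed under all standard operations:
- Union: Yes (product construction)
- Intersection: Yes (product construction)
- Complement: Yes (swap accept/reject)
- Concatenation: Yes (NFA construction)
Operation: concatenation -> Closed

1


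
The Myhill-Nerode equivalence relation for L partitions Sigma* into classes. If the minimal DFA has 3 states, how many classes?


Myhill-Nerode theorem:
Number of equivalence classes = number of states in minimal DFA
Minimal DFA states = 3
Therefore equivalence classes = 3

3


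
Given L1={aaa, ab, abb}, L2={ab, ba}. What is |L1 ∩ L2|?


L1 = {aaa, ab, abb}
L2 = {ab, ba}
Checking each string in L1 against L2:
  'aaa': in L2? No
  'ab': in L2? Yes
  'abb': in L2? No
Intersection = {ab}
|L1 ∩ L2| = 1

1


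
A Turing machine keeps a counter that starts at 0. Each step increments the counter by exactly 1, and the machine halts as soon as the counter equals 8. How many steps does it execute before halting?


Counter starts at 0. Counting sequence:
  Step 1: counter = 1
  Step 2: counter = 2
  Step 3: counter = 3
  Step 4: counter = 4
  Step 5: counter = 5
  Step 6: counter = 6
  Step 7: counter = 7
  Step 8: counter = 8
Counter reached 8 -> halt
Total steps = 8

8


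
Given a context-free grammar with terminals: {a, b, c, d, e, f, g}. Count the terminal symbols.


Terminal symbols: a, b, c, d, e, f, g
Counting each: a (#1), b (#2), c (#3), d (#4), e (#5), f (#6), g (#7)
Total = 7

7


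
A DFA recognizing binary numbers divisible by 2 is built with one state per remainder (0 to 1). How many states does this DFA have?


Divisibility by 2 is tracked via the remainder mod 2: 0, 1, ..., 1
The construction assigns one state to each remainder
Number of remainders = 2

2


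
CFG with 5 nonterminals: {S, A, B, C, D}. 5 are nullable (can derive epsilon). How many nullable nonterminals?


Nonterminals: {S, A, B, C, D}
A nonterminal is nullable if it can derive epsilon
Counting nullable nonterminals: 5
Total nullable = 5

5


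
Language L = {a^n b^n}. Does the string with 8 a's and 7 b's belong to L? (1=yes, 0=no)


Language requires equal numbers of a's and b's
PDA pushes for each 'a', pops for each 'b'
Number of a's = 8
Number of b's = 7
8 != 7 -> Reject

0


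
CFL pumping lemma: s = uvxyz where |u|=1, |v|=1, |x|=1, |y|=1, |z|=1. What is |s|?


|s| = |u| + |v| + |x| + |y| + |z|
= 1 + 1 + 1 + 1 + 1
= 2 + 1 + 2
= 3 + 2
= 5

5


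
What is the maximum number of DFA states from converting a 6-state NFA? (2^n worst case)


NFA has 6 states
Subset construction: each DFA state = subset of NFA states
Maximum subsets = 2^6
2^6 = 64

64


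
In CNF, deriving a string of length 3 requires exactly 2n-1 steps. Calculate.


Chomsky Normal Form derivation:
String length n = 3
Each step either:
  - Splits a nonterminal into two (n-1 such steps)
  - Converts a nonterminal to terminal (n such steps)
Total = (n-1) + n = 2n - 1
= 2(3) - 1
= 6 - 1
= 5

5


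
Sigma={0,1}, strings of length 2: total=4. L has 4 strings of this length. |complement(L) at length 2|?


Alphabet: {0,1}
String length: 2
Total strings of length 2 = 2^2 = 4
Strings in L = 4
Complement = total - |L|
= 4 - 4
= 0

0


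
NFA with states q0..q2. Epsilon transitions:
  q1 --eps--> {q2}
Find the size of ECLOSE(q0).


Starting from q0
Initialize closure = {q0}
q0 has no outgoing epsilon transitions -> nothing to add
Final closure: {q0}
Size = 1

1


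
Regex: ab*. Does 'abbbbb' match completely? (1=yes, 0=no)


Pattern: ab*
String: 'abbbbb'
Pattern requires: exactly one 'a' followed by zero or more 'b's
First char is 'a' -> OK
Rest 'bbbbb': all b's? Yes
Result: 1

1


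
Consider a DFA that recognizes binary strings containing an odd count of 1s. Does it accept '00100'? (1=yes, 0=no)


DFA has 2 states: q_even (start, accept=no) and q_odd
Processing string '00100' character by character:
  Position 0: read '0', 1-count=0 -> q_even (no change)
  Position 1: read '0', 1-count=0 -> q_even (no change)
  Position 2: read '1', 1-count=1 -> q_odd
  Position 3: read '0', 1-count=1 -> q_odd (no change)
  Position 4: read '0', 1-count=1 -> q_odd (no change)
Final state: q_odd, total 1s = 1 (odd); the DFA requires an odd count -> accept

1


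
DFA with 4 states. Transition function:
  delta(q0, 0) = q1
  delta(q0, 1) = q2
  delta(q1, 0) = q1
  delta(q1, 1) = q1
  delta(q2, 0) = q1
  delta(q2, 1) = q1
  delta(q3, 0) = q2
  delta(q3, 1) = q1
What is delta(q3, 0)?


Looking up transition function:
delta(q3, 0) in the table
Row: q3, Column: 0
Result: q2

q2


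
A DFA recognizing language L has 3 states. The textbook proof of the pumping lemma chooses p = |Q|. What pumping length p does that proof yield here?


Pumping lemma for regular languages (standard proof):
Take p = |Q|, the number of DFA states.
Any string of length >= |Q| passes through |Q|+1 states while reading its first |Q| symbols,
so by pigeonhole some state repeats, giving the loop that can be pumped.
Here |Q| = 3
Therefore the proof uses p = 3

3
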